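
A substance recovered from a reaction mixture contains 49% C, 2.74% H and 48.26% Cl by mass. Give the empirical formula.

C3H2Cl

Assume 100 g: 49 g C, 2.74 g H, 48.26 g Cl.
C: 49 g ÷ 12.01 g/mol = 4.08 mol
H: 2.74 g ÷ 1.008 g/mol = 2.718 mol
Cl: 48.26 g ÷ 35.45 g/mol = 1.361 mol
Divide by the smallest (1.361 mol Cl): C 2.997, H 1.997, Cl 1.000
Ratio ≈ 3:2:1, so the empirical formula is C3H2Cl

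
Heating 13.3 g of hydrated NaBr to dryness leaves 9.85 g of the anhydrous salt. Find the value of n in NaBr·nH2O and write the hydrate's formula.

NaBr·2H2O

Mass of water lost = 13.3 − 9.85 = 3.45 g → 3.45 / 18.02 = 0.1915 mol H2O
Molar mass of NaBr = 102.89 g/mol → mol NaBr = 9.85 / 102.89 = 0.09573
n = 0.1915 / 0.09573 = 2.00 ≈ 2 → NaBr·2H2O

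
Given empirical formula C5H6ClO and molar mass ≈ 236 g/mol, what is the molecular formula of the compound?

Empirical-formula mass = 117.55 g/mol
n = 236 / 117.55 = 2.01 ≈ 2
Molecular formula = (C5H6ClO)2 = C10H12Cl2O2

C10H12Cl2O2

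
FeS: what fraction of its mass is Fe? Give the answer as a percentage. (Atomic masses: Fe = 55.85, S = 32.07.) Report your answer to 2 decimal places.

63.52%

Molar mass = 1(55.85) + 1(32.07) = 87.920 g/mol
Mass of Fe per mole = 1 × 55.85 = 55.850 g
% Fe = 55.850 / 87.920 × 100 = 63.52%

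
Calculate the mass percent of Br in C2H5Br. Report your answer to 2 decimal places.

Molar mass = 2(12.01) + 5(1.008) + 1(79.90) = 108.960 g/mol
Mass of Br per mole = 1 × 79.90 = 79.900 g
% Br = 79.900 / 108.960 × 100 = 73.33%

73.33%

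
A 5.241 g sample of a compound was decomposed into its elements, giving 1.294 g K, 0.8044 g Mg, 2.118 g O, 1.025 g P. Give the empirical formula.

Moles — K: 1.294 / 39.10 = 0.03309 mol; Mg: 0.8044 / 24.31 = 0.03309 mol; O: 2.118 / 16.00 = 0.1324 mol; P: 1.025 / 30.97 = 0.0331 mol
Divide by the smallest (0.03309 mol Mg): K 1.000, Mg 1.000, O 4.001, P 1.000
Ratio ≈ 1:1:4:1, so the empirical formula is KMgO4P

KMgO4P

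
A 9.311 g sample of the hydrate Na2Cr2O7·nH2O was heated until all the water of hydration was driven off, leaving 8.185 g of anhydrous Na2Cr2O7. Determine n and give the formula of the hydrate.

Mass of water lost = 9.311 − 8.185 = 1.126 g → 1.126 / 18.02 = 0.06249 mol H2O
Molar mass of Na2Cr2O7 = 261.98 g/mol → mol Na2Cr2O7 = 8.185 / 261.98 = 0.03124
n = 0.06249 / 0.03124 = 2.00 ≈ 2 → Na2Cr2O7·2H2O

Na2Cr2O7·2H2O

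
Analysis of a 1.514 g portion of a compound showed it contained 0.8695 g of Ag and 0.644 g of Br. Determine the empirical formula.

n(Ag) = 0.8695/107.87 = 0.008061, n(Br) = 0.644/79.90 = 0.00806
Divide by the smallest (0.00806 mol Br): Ag 1.000, Br 1.000
≈ 1:1 → AgBr

AgBr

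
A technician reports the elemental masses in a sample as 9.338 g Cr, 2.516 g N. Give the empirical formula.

CrN

Cr: 9.338 g ÷ 52.00 g/mol = 0.1796 mol
N: 2.516 g ÷ 14.01 g/mol = 0.1796 mol
Divide by the smallest (0.1796 mol Cr): Cr 1.000, N 1.000
≈ 1:1 → CrN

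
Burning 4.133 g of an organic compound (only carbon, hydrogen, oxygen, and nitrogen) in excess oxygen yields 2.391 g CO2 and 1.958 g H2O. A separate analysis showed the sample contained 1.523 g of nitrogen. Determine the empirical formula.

mol C = 2.391 / 44.01 = 0.05433; mass C = 0.05433 × 12.01 = 0.6525 g
mol H = 2 × (1.958 / 18.02) = 0.2173; mass H = 0.2173 × 1.008 = 0.2191 g
mol N = 1.523 / 14.01 = 0.1087
mass O = 4.133 − (2.395) = 1.738 g → mol O = 0.1087
Divide by the smallest (0.05433 mol C): C 1.000, H 4.000, N 2.001, O 2.000
≈ 1:4:2:2 → CH4N2O2

CH4N2O2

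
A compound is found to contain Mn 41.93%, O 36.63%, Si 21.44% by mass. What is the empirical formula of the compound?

Assume 100 g: 41.93 g Mn, 36.63 g O, 21.44 g Si.
Mn: 41.93 g ÷ 54.94 g/mol = 0.7632 mol
O: 36.63 g ÷ 16.00 g/mol = 2.289 mol
Si: 21.44 g ÷ 28.09 g/mol = 0.7633 mol
Divide by the smallest (0.7632 mol Mn): Mn 1.000, O 3.000, Si 1.000
Ratio ≈ 1:3:1, so the empirical formula is MnO3Si

MnO3Si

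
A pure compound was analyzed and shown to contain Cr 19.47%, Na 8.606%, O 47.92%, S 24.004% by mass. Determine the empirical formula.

Assume 100 g: 19.47 g Cr, 8.606 g Na, 47.92 g O, 24.004 g S.
Moles — Cr: 19.47 / 52.00 = 0.3744 mol; Na: 8.606 / 22.99 = 0.3743 mol; O: 47.92 / 16.00 = 2.995 mol; S: 24.004 / 32.07 = 0.7485 mol
Smallest is Na at 0.3743 mol; normalising gives Cr 1.000, Na 1.000, O 8.001, S 2.000
→ CrNaO8S2

CrNaO8S2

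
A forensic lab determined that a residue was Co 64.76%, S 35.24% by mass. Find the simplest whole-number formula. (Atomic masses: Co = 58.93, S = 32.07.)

CoS

Assume 100 g: 64.76 g Co, 35.24 g S.
Co: 64.76 g ÷ 58.93 g/mol = 1.099 mol
S: 35.24 g ÷ 32.07 g/mol = 1.099 mol
Smallest is S at 1.099 mol; normalising gives Co 1.000, S 1.000
→ CoS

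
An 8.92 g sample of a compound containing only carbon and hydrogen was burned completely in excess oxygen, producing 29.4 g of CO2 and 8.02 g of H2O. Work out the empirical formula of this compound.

mol C = 29.4 / 44.01 = 0.6680; mass C = 0.6680 × 12.01 = 8.023 g
mol H = 2 × (8.02 / 18.02) = 0.8901; mass H = 0.8901 × 1.008 = 0.8972 g
Ratios (÷ 0.668): C 1.000, H 1.332
×3: C 3.00, H 4.00 → C3H4

C3H4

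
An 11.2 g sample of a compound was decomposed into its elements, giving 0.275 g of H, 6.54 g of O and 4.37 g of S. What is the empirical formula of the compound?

Moles — H: 0.275 / 1.008 = 0.2728 mol; O: 6.54 / 16.00 = 0.4088 mol; S: 4.37 / 32.07 = 0.1363 mol
Divide by the smallest (0.1363 mol S): H 2.002, O 3.000, S 1.000
Ratio ≈ 2:3:1, so the empirical formula is H2O3S

H2O3S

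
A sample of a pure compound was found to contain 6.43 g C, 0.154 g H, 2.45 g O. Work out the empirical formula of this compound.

C7H2O2

C: 6.43 g ÷ 12.01 g/mol = 0.5354 mol
H: 0.154 g ÷ 1.008 g/mol = 0.1528 mol
O: 2.45 g ÷ 16.00 g/mol = 0.1531 mol
Divide by the smallest (0.1528 mol H): C 3.504, H 1.000, O 1.002
×2: C 7.01, H 2.00, O 2.00 → C7H2O2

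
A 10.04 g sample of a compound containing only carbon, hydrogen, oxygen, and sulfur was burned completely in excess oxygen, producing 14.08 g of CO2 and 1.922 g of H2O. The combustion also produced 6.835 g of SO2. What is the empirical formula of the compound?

C6H4O3S2

mol C = 14.08 / 44.01 = 0.3199; mass C = 0.3199 × 12.01 = 3.842 g
mol H = 2 × (1.922 / 18.02) = 0.2133; mass H = 0.2133 × 1.008 = 0.2150 g
mol S = 6.835 / 64.07 = 0.1067; mass S = 3.421 g
mass O = 10.04 − (7.479) = 2.561 g → mol O = 0.1601
Smallest is S at 0.1067 mol; normalising gives C 2.999, H 2.000, O 1.501, S 1.000
×2: C 6.00, H 4.00, O 3.00, S 2.00 → C6H4O3S2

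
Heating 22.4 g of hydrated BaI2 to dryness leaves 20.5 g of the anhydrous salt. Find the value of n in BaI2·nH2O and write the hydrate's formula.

BaI2·2H2O

Mass of water lost = 22.4 − 20.5 = 1.9 g → 1.9 / 18.02 = 0.1054 mol H2O
Molar mass of BaI2 = 391.13 g/mol → mol BaI2 = 20.5 / 391.13 = 0.05241
n = 0.1054 / 0.05241 = 2.01 ≈ 2 → BaI2·2H2O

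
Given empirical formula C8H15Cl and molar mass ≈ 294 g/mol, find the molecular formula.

C16H30Cl2

Empirical-formula mass = 146.65 g/mol
n = 294 / 146.65 = 2.00 ≈ 2
Molecular formula = (C8H15Cl)2 = C16H30Cl2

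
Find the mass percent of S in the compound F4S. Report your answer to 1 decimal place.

Molar mass = 4(19.00) + 1(32.07) = 108.070 g/mol
Mass of S per mole = 1 × 32.07 = 32.070 g
% S = 32.070 / 108.070 × 100 = 29.7%

29.7%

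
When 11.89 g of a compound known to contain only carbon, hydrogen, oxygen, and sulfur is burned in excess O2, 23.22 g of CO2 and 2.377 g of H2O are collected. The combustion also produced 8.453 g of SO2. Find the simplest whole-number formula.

C8H4OS2

mol C = 23.22 / 44.01 = 0.5276; mass C = 0.5276 × 12.01 = 6.337 g
mol H = 2 × (2.377 / 18.02) = 0.2638; mass H = 0.2638 × 1.008 = 0.2659 g
mol S = 8.453 / 64.07 = 0.1319; mass S = 4.231 g
mass O = 11.89 − (10.83) = 1.056 g → mol O = 0.06602
Divide by the smallest (0.06602 mol O): C 7.991, H 3.996, O 1.000, S 1.998
→ C8H4OS2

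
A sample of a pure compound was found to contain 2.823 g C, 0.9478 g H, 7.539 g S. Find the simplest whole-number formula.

CH4S

n(C) = 2.823/12.01 = 0.2351, n(H) = 0.9478/1.008 = 0.9403, n(S) = 7.539/32.07 = 0.2351
Ratios (÷ 0.2351): C 1.000, H 4.000, S 1.000
Ratio ≈ 1:4:1, so the empirical formula is CH4S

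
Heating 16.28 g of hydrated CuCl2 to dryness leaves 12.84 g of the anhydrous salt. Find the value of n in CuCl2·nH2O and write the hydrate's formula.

CuCl2·2H2O

Mass of water lost = 16.28 − 12.84 = 3.44 g → 3.44 / 18.02 = 0.1909 mol H2O
Molar mass of CuCl2 = 134.45 g/mol → mol CuCl2 = 12.84 / 134.45 = 0.0955
n = 0.1909 / 0.0955 = 2.00 ≈ 2 → CuCl2·2H2O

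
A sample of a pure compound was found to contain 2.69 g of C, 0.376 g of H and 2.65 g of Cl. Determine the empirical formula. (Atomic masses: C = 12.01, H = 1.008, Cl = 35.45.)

C: 2.69 g ÷ 12.01 g/mol = 0.224 mol
H: 0.376 g ÷ 1.008 g/mol = 0.373 mol
Cl: 2.65 g ÷ 35.45 g/mol = 0.07475 mol
Ratios (÷ 0.07475): C 2.996, H 4.990, Cl 1.000
→ C3H5Cl

C3H5Cl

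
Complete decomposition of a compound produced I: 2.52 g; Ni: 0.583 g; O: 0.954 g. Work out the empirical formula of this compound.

I: 2.52 g ÷ 126.90 g/mol = 0.01986 mol
Ni: 0.583 g ÷ 58.69 g/mol = 0.009934 mol
O: 0.954 g ÷ 16.00 g/mol = 0.05962 mol
Smallest is Ni at 0.009934 mol; normalising gives I 1.999, Ni 1.000, O 6.002
Ratio ≈ 2:1:6, so the empirical formula is I2NiO6

I2NiO6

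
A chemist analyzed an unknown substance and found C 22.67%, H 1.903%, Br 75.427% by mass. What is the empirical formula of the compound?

C2H2Br

Assume 100 g: 22.67 g C, 1.903 g H, 75.427 g Br.
Moles — C: 22.67 / 12.01 = 1.888 mol; H: 1.903 / 1.008 = 1.888 mol; Br: 75.427 / 79.90 = 0.944 mol
Smallest is Br at 0.944 mol; normalising gives C 2.000, H 2.000, Br 1.000
Ratio ≈ 2:2:1, so the empirical formula is C2H2Br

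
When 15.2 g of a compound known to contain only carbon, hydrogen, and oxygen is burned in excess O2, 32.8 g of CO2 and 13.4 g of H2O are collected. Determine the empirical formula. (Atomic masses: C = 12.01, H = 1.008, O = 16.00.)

mol C = 32.8 / 44.01 = 0.7453; mass C = 0.7453 × 12.01 = 8.951 g
mol H = 2 × (13.4 / 18.02) = 1.487; mass H = 1.487 × 1.008 = 1.499 g
mass O = 15.2 − (10.45) = 4.750 g → mol O = 0.2969
Divide by the smallest (0.2969 mol O): C 2.510, H 5.010, O 1.000
Scaling by 2: C 5.02, H 10.02, O 2.00 → C5H10O2

C5H10O2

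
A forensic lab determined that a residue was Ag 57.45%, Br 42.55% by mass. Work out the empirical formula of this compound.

AgBr

Assume 100 g: 57.45 g Ag, 42.55 g Br.
Moles — Ag: 57.45 / 107.87 = 0.5326 mol; Br: 42.55 / 79.90 = 0.5325 mol
Ratios (÷ 0.5325): Ag 1.000, Br 1.000
≈ 1:1 → AgBr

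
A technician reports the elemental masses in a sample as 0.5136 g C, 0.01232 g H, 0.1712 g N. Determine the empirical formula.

C7H2N2

n(C) = 0.5136/12.01 = 0.04276, n(H) = 0.01232/1.008 = 0.01222, n(N) = 0.1712/14.01 = 0.01222
Smallest is N at 0.01222 mol; normalising gives C 3.500, H 1.000, N 1.000
Scaling by 2: C 7.00, H 2.00, N 2.00 → C7H2N2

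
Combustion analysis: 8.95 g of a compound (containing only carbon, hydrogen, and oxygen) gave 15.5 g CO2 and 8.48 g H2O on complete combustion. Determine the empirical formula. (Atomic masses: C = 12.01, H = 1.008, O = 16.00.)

C3H8O2

mol C = 15.5 / 44.01 = 0.3522; mass C = 0.3522 × 12.01 = 4.230 g
mol H = 2 × (8.48 / 18.02) = 0.9412; mass H = 0.9412 × 1.008 = 0.9487 g
mass O = 8.95 − (5.179) = 3.771 g → mol O = 0.2357
Ratios (÷ 0.2357): C 1.494, H 3.993, O 1.000
Multiply by 2: C 2.99, H 7.99, O 2.00 → C3H8O2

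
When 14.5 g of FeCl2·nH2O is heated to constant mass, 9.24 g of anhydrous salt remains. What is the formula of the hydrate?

Mass of water lost = 14.5 − 9.24 = 5.26 g → 5.26 / 18.02 = 0.2919 mol H2O
Molar mass of FeCl2 = 126.75 g/mol → mol FeCl2 = 9.24 / 126.75 = 0.0729
n = 0.2919 / 0.0729 = 4.00 ≈ 4 → FeCl2·4H2O

FeCl2·4H2O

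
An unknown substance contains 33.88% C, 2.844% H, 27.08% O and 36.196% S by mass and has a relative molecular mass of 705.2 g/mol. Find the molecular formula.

C20H20O12S8

Assume 100 g: 33.88 g C, 2.844 g H, 27.08 g O, 36.196 g S.
n(C) = 33.88/12.01 = 2.821, n(H) = 2.844/1.008 = 2.821, n(O) = 27.08/16.00 = 1.692, n(S) = 36.196/32.07 = 1.129
Divide by the smallest (1.129 mol S): C 2.499, H 2.500, O 1.500, S 1.000
Scaling by 2: C 5.00, H 5.00, O 3.00, S 2.00 → C5H5O3S2
Empirical-formula mass = 177.23 g/mol
n = 705.2 / 177.23 = 3.98 ≈ 4
Molecular formula = (C5H5O3S2)×4 = C20H20O12S8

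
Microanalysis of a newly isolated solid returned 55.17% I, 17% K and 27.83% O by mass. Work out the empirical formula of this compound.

IKO4

Assume 100 g: 55.17 g I, 17 g K, 27.83 g O.
n(I) = 55.17/126.90 = 0.4348, n(K) = 17/39.10 = 0.4348, n(O) = 27.83/16.00 = 1.739
Ratios (÷ 0.4348): I 1.000, K 1.000, O 4.001
Ratio ≈ 1:1:4, so the empirical formula is IKO4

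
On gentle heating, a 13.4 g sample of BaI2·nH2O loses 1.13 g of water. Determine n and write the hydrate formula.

BaI2·2H2O

Mass of anhydrous BaI2 = 13.4 − 1.13 = 12.27 g
mol H2O = 1.13 / 18.02 = 0.06271
Molar mass of BaI2 = 391.13 g/mol → mol BaI2 = 12.27 / 391.13 = 0.03137
n = 0.06271 / 0.03137 = 2.00 ≈ 2 → BaI2·2H2O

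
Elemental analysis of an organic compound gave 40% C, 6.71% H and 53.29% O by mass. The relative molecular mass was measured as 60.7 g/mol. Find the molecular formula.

C2H4O2

Assume 100 g: 40 g C, 6.71 g H, 53.29 g O.
n(C) = 40/12.01 = 3.331, n(H) = 6.71/1.008 = 6.657, n(O) = 53.29/16.00 = 3.331
Divide by the smallest (3.331 mol C): C 1.000, H 1.999, O 1.000
→ CH2O
Empirical-formula mass = 30.03 g/mol
n = 60.7 / 30.03 = 2.02 ≈ 2
Molecular formula = (CH2O)×2 = C2H4O2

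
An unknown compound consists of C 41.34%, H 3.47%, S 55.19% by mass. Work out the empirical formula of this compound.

C2H2S

Assume 100 g: 41.34 g C, 3.47 g H, 55.19 g S.
C: 41.34 g ÷ 12.01 g/mol = 3.442 mol
H: 3.47 g ÷ 1.008 g/mol = 3.442 mol
S: 55.19 g ÷ 32.07 g/mol = 1.721 mol
Ratios (÷ 1.721): C 2.000, H 2.000, S 1.000
Ratio ≈ 2:2:1, so the empirical formula is C2H2S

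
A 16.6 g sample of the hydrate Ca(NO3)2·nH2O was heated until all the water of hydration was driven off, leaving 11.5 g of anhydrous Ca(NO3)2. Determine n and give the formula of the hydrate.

Mass of water lost = 16.6 − 11.5 = 5.1 g → 5.1 / 18.02 = 0.283 mol H2O
Molar mass of Ca(NO3)2 = 164.10 g/mol → mol Ca(NO3)2 = 11.5 / 164.10 = 0.07008
n = 0.283 / 0.07008 = 4.04 ≈ 4 → Ca(NO3)2·4H2O

Ca(NO3)2·4H2O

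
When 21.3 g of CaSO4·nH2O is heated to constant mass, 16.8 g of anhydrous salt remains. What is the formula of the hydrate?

CaSO4·2H2O

Mass of water lost = 21.3 − 16.8 = 4.5 g → 4.5 / 18.02 = 0.2497 mol H2O
Molar mass of CaSO4 = 136.15 g/mol → mol CaSO4 = 16.8 / 136.15 = 0.1234
n = 0.2497 / 0.1234 = 2.02 ≈ 2 → CaSO4·2H2O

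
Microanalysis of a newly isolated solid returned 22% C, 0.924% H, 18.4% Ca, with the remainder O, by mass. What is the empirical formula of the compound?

C4H2CaO8

Assume 100 g: 22 g C, 0.924 g H, 18.4 g Ca, 58.68 g O.
Moles — C: 22 / 12.01 = 1.832 mol; H: 0.924 / 1.008 = 0.9167 mol; Ca: 18.4 / 40.08 = 0.4591 mol; O: 58.68 / 16.00 = 3.667 mol
Divide by the smallest (0.4591 mol Ca): C 3.990, H 1.997, Ca 1.000, O 7.989
Ratio ≈ 4:2:1:8, so the empirical formula is C4H2CaO8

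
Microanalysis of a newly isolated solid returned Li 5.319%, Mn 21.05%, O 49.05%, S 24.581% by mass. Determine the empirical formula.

Assume 100 g: 5.319 g Li, 21.05 g Mn, 49.05 g O, 24.581 g S.
Li: 5.319 g ÷ 6.94 g/mol = 0.7664 mol
Mn: 21.05 g ÷ 54.94 g/mol = 0.3831 mol
O: 49.05 g ÷ 16.00 g/mol = 3.066 mol
S: 24.581 g ÷ 32.07 g/mol = 0.7665 mol
Divide by the smallest (0.3831 mol Mn): Li 2.000, Mn 1.000, O 8.001, S 2.000
≈ 2:1:8:2 → Li2MnO8S2

Li2MnO8S2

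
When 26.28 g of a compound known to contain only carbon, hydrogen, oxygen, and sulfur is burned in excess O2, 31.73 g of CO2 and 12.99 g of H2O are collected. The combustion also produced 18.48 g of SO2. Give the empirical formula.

C5H10O3S2

mol C = 31.73 / 44.01 = 0.7210; mass C = 0.7210 × 12.01 = 8.659 g
mol H = 2 × (12.99 / 18.02) = 1.442; mass H = 1.442 × 1.008 = 1.453 g
mol S = 18.48 / 64.07 = 0.2884; mass S = 9.250 g
mass O = 26.28 − (19.36) = 6.918 g → mol O = 0.4324
Ratios (÷ 0.2884): C 2.500, H 4.998, O 1.499, S 1.000
Scaling by 2: C 5.00, H 10.00, O 3.00, S 2.00 → C5H10O3S2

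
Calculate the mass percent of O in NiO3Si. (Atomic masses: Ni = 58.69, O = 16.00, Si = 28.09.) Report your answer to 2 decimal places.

Molar mass = 1(58.69) + 3(16.00) + 1(28.09) = 134.780 g/mol
Mass of O per mole = 3 × 16.00 = 48.000 g
% O = 48.000 / 134.780 × 100 = 35.61%

35.61%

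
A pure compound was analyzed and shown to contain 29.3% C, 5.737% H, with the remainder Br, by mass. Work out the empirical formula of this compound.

Assume 100 g: 29.3 g C, 5.737 g H, 64.963 g Br.
Moles — C: 29.3 / 12.01 = 2.44 mol; H: 5.737 / 1.008 = 5.691 mol; Br: 64.963 / 79.90 = 0.8131 mol
Smallest is Br at 0.8131 mol; normalising gives C 3.001, H 7.000, Br 1.000
Ratio ≈ 3:7:1, so the empirical formula is C3H7Br

C3H7Br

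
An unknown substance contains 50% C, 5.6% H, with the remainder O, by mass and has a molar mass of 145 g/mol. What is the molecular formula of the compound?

Assume 100 g: 50 g C, 5.6 g H, 44.4 g O.
n(C) = 50/12.01 = 4.163, n(H) = 5.6/1.008 = 5.556, n(O) = 44.4/16.00 = 2.775
Divide by the smallest (2.775 mol O): C 1.500, H 2.002, O 1.000
×2: C 3.00, H 4.00, O 2.00 → C3H4O2
Empirical-formula mass = 72.06 g/mol
n = 145 / 72.06 = 2.01 ≈ 2
Molecular formula = (C3H4O2)×2 = C6H8O4

C6H8O4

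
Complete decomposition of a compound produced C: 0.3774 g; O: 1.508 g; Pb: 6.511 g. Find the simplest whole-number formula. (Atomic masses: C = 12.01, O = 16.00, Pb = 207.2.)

CO3Pb

n(C) = 0.3774/12.01 = 0.03142, n(O) = 1.508/16.00 = 0.09425, n(Pb) = 6.511/207.2 = 0.03142
Divide by the smallest (0.03142 mol Pb): C 1.000, O 2.999, Pb 1.000
≈ 1:3:1 → CO3Pb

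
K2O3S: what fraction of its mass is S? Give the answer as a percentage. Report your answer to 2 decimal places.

Molar mass = 2(39.10) + 3(16.00) + 1(32.07) = 158.270 g/mol
Mass of S per mole = 1 × 32.07 = 32.070 g
% S = 32.070 / 158.270 × 100 = 20.26%

20.26%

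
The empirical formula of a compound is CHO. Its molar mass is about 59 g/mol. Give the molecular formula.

C2H2O2

Empirical-formula mass = 29.02 g/mol
n = 59 / 29.02 = 2.03 ≈ 2
Molecular formula = (CHO)2 = C2H2O2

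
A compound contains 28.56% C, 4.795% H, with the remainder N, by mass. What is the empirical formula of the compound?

Assume 100 g: 28.56 g C, 4.795 g H, 66.645 g N.
Moles — C: 28.56 / 12.01 = 2.378 mol; H: 4.795 / 1.008 = 4.757 mol; N: 66.645 / 14.01 = 4.757 mol
Divide by the smallest (2.378 mol C): C 1.000, H 2.000, N 2.000
Ratio ≈ 1:2:2, so the empirical formula is CH2N2

CH2N2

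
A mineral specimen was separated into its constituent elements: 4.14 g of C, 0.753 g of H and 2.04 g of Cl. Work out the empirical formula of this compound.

C6H13Cl

C: 4.14 g ÷ 12.01 g/mol = 0.3447 mol
H: 0.753 g ÷ 1.008 g/mol = 0.747 mol
Cl: 2.04 g ÷ 35.45 g/mol = 0.05755 mol
Smallest is Cl at 0.05755 mol; normalising gives C 5.990, H 12.981, Cl 1.000
Ratio ≈ 6:13:1, so the empirical formula is C6H13Cl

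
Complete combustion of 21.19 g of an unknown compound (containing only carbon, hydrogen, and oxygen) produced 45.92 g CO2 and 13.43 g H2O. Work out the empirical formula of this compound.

C7H10O3

mol C = 45.92 / 44.01 = 1.043; mass C = 1.043 × 12.01 = 12.53 g
mol H = 2 × (13.43 / 18.02) = 1.491; mass H = 1.491 × 1.008 = 1.502 g
mass O = 21.19 − (14.03) = 7.156 g → mol O = 0.4473
Ratios (÷ 0.4473): C 2.333, H 3.333, O 1.000
×3: C 7.00, H 10.00, O 3.00 → C7H10O3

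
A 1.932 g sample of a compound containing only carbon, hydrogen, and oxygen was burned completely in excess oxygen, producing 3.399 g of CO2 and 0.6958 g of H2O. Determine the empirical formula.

C4H4O3

mol C = 3.399 / 44.01 = 0.07723; mass C = 0.07723 × 12.01 = 0.9276 g
mol H = 2 × (0.6958 / 18.02) = 0.07723; mass H = 0.07723 × 1.008 = 0.07784 g
mass O = 1.932 − (1.005) = 0.9266 g → mol O = 0.05791
Ratios (÷ 0.05791): C 1.334, H 1.333, O 1.000
×3: C 4.00, H 4.00, O 3.00 → C4H4O3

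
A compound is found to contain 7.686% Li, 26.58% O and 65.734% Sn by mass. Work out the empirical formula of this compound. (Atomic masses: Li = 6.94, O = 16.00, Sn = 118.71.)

Li2O3Sn

Assume 100 g: 7.686 g Li, 26.58 g O, 65.734 g Sn.
n(Li) = 7.686/6.94 = 1.107, n(O) = 26.58/16.00 = 1.661, n(Sn) = 65.734/118.71 = 0.5537
Divide by the smallest (0.5537 mol Sn): Li 2.000, O 3.000, Sn 1.000
Ratio ≈ 2:3:1, so the empirical formula is Li2O3Sn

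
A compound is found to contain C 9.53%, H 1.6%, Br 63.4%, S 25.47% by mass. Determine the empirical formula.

Assume 100 g: 9.53 g C, 1.6 g H, 63.4 g Br, 25.47 g S.
Moles — C: 9.53 / 12.01 = 0.7935 mol; H: 1.6 / 1.008 = 1.587 mol; Br: 63.4 / 79.90 = 0.7935 mol; S: 25.47 / 32.07 = 0.7942 mol
Smallest is Br at 0.7935 mol; normalising gives C 1.000, H 2.000, Br 1.000, S 1.001
Ratio ≈ 1:2:1:1, so the empirical formula is CH2BrS

CH2BrS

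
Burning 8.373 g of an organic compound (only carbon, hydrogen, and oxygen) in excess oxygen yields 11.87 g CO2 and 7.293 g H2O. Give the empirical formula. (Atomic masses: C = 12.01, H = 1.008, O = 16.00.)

CH3O

mol C = 11.87 / 44.01 = 0.2697; mass C = 0.2697 × 12.01 = 3.239 g
mol H = 2 × (7.293 / 18.02) = 0.8094; mass H = 0.8094 × 1.008 = 0.8159 g
mass O = 8.373 − (4.055) = 4.318 g → mol O = 0.2699
Smallest is C at 0.2697 mol; normalising gives C 1.000, H 3.001, O 1.001
→ CH3O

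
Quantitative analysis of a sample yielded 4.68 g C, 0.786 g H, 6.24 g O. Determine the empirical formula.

Moles — C: 4.68 / 12.01 = 0.3897 mol; H: 0.786 / 1.008 = 0.7798 mol; O: 6.24 / 16.00 = 0.39 mol
Smallest is C at 0.3897 mol; normalising gives C 1.000, H 2.001, O 1.001
≈ 1:2:1 → CH2O

CH2O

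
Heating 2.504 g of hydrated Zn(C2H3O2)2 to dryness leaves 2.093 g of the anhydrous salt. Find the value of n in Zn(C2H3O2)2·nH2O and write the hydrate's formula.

Zn(C2H3O2)2·2H2O

Mass of water lost = 2.504 − 2.093 = 0.411 g → 0.411 / 18.02 = 0.02281 mol H2O
Molar mass of Zn(C2H3O2)2 = 183.47 g/mol → mol Zn(C2H3O2)2 = 2.093 / 183.47 = 0.01141
n = 0.02281 / 0.01141 = 2.00 ≈ 2 → Zn(C2H3O2)2·2H2O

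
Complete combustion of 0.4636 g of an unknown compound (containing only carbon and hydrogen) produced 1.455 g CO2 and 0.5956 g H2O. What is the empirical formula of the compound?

mol C = 1.455 / 44.01 = 0.03306; mass C = 0.03306 × 12.01 = 0.3971 g
mol H = 2 × (0.5956 / 18.02) = 0.06610; mass H = 0.06610 × 1.008 = 0.06663 g
Smallest is C at 0.03306 mol; normalising gives C 1.000, H 1.999
→ CH2

CH2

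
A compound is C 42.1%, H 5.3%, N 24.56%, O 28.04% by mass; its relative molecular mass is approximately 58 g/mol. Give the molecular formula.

Assume 100 g: 42.1 g C, 5.3 g H, 24.56 g N, 28.04 g O.
n(C) = 42.1/12.01 = 3.505, n(H) = 5.3/1.008 = 5.258, n(N) = 24.56/14.01 = 1.753, n(O) = 28.04/16.00 = 1.752
Ratios (÷ 1.752): C 2.000, H 3.000, N 1.000, O 1.000
≈ 2:3:1:1 → C2H3NO
Empirical-formula mass = 57.05 g/mol
n = 58 / 57.05 = 1.02 ≈ 1
Molecular formula = empirical formula = C2H3NO

C2H3NO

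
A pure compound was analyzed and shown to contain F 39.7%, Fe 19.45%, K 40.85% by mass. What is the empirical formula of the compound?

Assume 100 g: 39.7 g F, 19.45 g Fe, 40.85 g K.
n(F) = 39.7/19.00 = 2.089, n(Fe) = 19.45/55.85 = 0.3483, n(K) = 40.85/39.10 = 1.045
Divide by the smallest (0.3483 mol Fe): F 6.000, Fe 1.000, K 3.000
→ F6FeK3

F6FeK3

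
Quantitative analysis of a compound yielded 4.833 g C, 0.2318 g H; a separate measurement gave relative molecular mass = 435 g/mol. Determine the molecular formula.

C: 4.833 g ÷ 12.01 g/mol = 0.4024 mol
H: 0.2318 g ÷ 1.008 g/mol = 0.23 mol
Smallest is H at 0.23 mol; normalising gives C 1.750, H 1.000
Multiply by 4: C 7.00, H 4.00 → C7H4
Empirical-formula mass = 88.10 g/mol
n = 435 / 88.10 = 4.94 ≈ 5
Molecular formula = (C7H4)×5 = C35H20

C35H20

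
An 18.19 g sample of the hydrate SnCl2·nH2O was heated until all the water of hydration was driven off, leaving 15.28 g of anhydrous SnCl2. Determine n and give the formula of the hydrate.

Mass of water lost = 18.19 − 15.28 = 2.91 g → 2.91 / 18.02 = 0.1615 mol H2O
Molar mass of SnCl2 = 189.61 g/mol → mol SnCl2 = 15.28 / 189.61 = 0.08059
n = 0.1615 / 0.08059 = 2.00 ≈ 2 → SnCl2·2H2O

SnCl2·2H2O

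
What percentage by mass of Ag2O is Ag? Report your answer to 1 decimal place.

Molar mass = 2(107.87) + 1(16.00) = 231.740 g/mol
Mass of Ag per mole = 2 × 107.87 = 215.740 g
% Ag = 215.740 / 231.740 × 100 = 93.1%

93.1%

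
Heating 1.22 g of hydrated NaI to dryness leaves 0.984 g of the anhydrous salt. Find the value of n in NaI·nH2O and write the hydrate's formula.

Mass of water lost = 1.22 − 0.984 = 0.236 g → 0.236 / 18.02 = 0.0131 mol H2O
Molar mass of NaI = 149.89 g/mol → mol NaI = 0.984 / 149.89 = 0.006565
n = 0.0131 / 0.006565 = 1.99 ≈ 2 → NaI·2H2O

NaI·2H2O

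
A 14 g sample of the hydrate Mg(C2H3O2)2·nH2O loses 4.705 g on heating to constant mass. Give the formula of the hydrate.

Mg(C2H3O2)2·4H2O

Mass of anhydrous Mg(C2H3O2)2 = 14 − 4.705 = 9.295 g
mol H2O = 4.705 / 18.02 = 0.2611
Molar mass of Mg(C2H3O2)2 = 142.40 g/mol → mol Mg(C2H3O2)2 = 9.295 / 142.40 = 0.06527
n = 0.2611 / 0.06527 = 4.00 ≈ 4 → Mg(C2H3O2)2·4H2O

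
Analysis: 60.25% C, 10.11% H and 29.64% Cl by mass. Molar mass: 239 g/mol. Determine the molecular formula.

Assume 100 g: 60.25 g C, 10.11 g H, 29.64 g Cl.
n(C) = 60.25/12.01 = 5.017, n(H) = 10.11/1.008 = 10.03, n(Cl) = 29.64/35.45 = 0.8361
Smallest is Cl at 0.8361 mol; normalising gives C 6.000, H 11.996, Cl 1.000
Ratio ≈ 6:12:1, so the empirical formula is C6H12Cl
Empirical-formula mass = 119.61 g/mol
n = 239 / 119.61 = 2.00 ≈ 2
Molecular formula = (C6H12Cl)×2 = C12H24Cl2

C12H24Cl2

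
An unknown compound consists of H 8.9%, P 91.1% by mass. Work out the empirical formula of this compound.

Assume 100 g: 8.9 g H, 91.1 g P.
Moles — H: 8.9 / 1.008 = 8.829 mol; P: 91.1 / 30.97 = 2.942 mol
Ratios (÷ 2.942): H 3.002, P 1.000
→ H3P

H3P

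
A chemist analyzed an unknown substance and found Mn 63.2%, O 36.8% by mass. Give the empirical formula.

Assume 100 g: 63.2 g Mn, 36.8 g O.
Mn: 63.2 g ÷ 54.94 g/mol = 1.15 mol
O: 36.8 g ÷ 16.00 g/mol = 2.3 mol
Ratios (÷ 1.15): Mn 1.000, O 1.999
Ratio ≈ 1:2, so the empirical formula is MnO2

MnO2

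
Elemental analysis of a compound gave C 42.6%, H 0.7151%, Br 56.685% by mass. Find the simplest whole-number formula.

C5HBr

Assume 100 g: 42.6 g C, 0.7151 g H, 56.685 g Br.
n(C) = 42.6/12.01 = 3.547, n(H) = 0.7151/1.008 = 0.7094, n(Br) = 56.685/79.90 = 0.7094
Ratios (÷ 0.7094): C 5.000, H 1.000, Br 1.000
Ratio ≈ 5:1:1, so the empirical formula is C5HBr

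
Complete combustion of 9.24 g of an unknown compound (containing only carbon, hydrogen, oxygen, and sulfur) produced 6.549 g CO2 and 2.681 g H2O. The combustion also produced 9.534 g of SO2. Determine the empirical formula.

mol C = 6.549 / 44.01 = 0.1488; mass C = 0.1488 × 12.01 = 1.787 g
mol H = 2 × (2.681 / 18.02) = 0.2976; mass H = 0.2976 × 1.008 = 0.2999 g
mol S = 9.534 / 64.07 = 0.1488; mass S = 4.772 g
mass O = 9.24 − (6.859) = 2.381 g → mol O = 0.1488
Divide by the smallest (0.1488 mol O): C 1.000, H 2.000, O 1.000, S 1.000
→ CH2OS

CH2OS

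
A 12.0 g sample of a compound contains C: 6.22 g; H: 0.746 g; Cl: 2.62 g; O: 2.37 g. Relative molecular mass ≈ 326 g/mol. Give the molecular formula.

Moles — C: 6.22 / 12.01 = 0.5179 mol; H: 0.746 / 1.008 = 0.7401 mol; Cl: 2.62 / 35.45 = 0.07391 mol; O: 2.37 / 16.00 = 0.1481 mol
Divide by the smallest (0.07391 mol Cl): C 7.007, H 10.014, Cl 1.000, O 2.004
Ratio ≈ 7:10:1:2, so the empirical formula is C7H10ClO2
Empirical-formula mass = 161.60 g/mol
n = 326 / 161.60 = 2.02 ≈ 2
Molecular formula = (C7H10ClO2)×2 = C14H20Cl2O4

C14H20Cl2O4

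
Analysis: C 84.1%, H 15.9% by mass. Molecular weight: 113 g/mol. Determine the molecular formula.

C8H18

Assume 100 g: 84.1 g C, 15.9 g H.
C: 84.1 g ÷ 12.01 g/mol = 7.002 mol
H: 15.9 g ÷ 1.008 g/mol = 15.77 mol
Ratios (÷ 7.002): C 1.000, H 2.253
Scaling by 4: C 4.00, H 9.01 → C4H9
Empirical-formula mass = 57.11 g/mol
n = 113 / 57.11 = 1.98 ≈ 2
Molecular formula = (C4H9)×2 = C8H18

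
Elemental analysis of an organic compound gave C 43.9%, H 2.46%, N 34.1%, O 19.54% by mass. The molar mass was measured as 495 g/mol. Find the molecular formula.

C18H12N12O6

Assume 100 g: 43.9 g C, 2.46 g H, 34.1 g N, 19.54 g O.
C: 43.9 g ÷ 12.01 g/mol = 3.655 mol
H: 2.46 g ÷ 1.008 g/mol = 2.44 mol
N: 34.1 g ÷ 14.01 g/mol = 2.434 mol
O: 19.54 g ÷ 16.00 g/mol = 1.221 mol
Divide by the smallest (1.221 mol O): C 2.993, H 1.998, N 1.993, O 1.000
≈ 3:2:2:1 → C3H2N2O
Empirical-formula mass = 82.07 g/mol
n = 495 / 82.07 = 6.03 ≈ 6
Molecular formula = (C3H2N2O)×6 = C18H12N12O6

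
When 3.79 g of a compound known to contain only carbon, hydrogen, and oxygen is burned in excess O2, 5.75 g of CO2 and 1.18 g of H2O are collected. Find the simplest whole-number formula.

mol C = 5.75 / 44.01 = 0.1307; mass C = 0.1307 × 12.01 = 1.569 g
mol H = 2 × (1.18 / 18.02) = 0.1310; mass H = 0.1310 × 1.008 = 0.1320 g
mass O = 3.79 − (1.701) = 2.089 g → mol O = 0.1306
Smallest is O at 0.1306 mol; normalising gives C 1.001, H 1.003, O 1.000
≈ 1:1:1 → CHO

CHO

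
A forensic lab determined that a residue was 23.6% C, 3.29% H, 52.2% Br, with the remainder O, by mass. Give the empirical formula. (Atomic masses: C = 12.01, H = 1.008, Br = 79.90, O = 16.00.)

C3H5BrO2

Assume 100 g: 23.6 g C, 3.29 g H, 52.2 g Br, 20.91 g O.
C: 23.6 g ÷ 12.01 g/mol = 1.965 mol
H: 3.29 g ÷ 1.008 g/mol = 3.264 mol
Br: 52.2 g ÷ 79.90 g/mol = 0.6533 mol
O: 20.91 g ÷ 16.00 g/mol = 1.307 mol
Smallest is Br at 0.6533 mol; normalising gives C 3.008, H 4.996, Br 1.000, O 2.000
→ C3H5BrO2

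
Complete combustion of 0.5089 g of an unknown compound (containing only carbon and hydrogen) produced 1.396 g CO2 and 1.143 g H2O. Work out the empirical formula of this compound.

CH4

mol C = 1.396 / 44.01 = 0.03172; mass C = 0.03172 × 12.01 = 0.3810 g
mol H = 2 × (1.143 / 18.02) = 0.1269; mass H = 0.1269 × 1.008 = 0.1279 g
Ratios (÷ 0.03172): C 1.000, H 3.999
Ratio ≈ 1:4, so the empirical formula is CH4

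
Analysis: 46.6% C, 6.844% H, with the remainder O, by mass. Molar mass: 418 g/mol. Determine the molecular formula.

C16H28O12

Assume 100 g: 46.6 g C, 6.844 g H, 46.556 g O.
n(C) = 46.6/12.01 = 3.88, n(H) = 6.844/1.008 = 6.79, n(O) = 46.556/16.00 = 2.91
Ratios (÷ 2.91): C 1.333, H 2.333, O 1.000
Multiply by 3: C 4.00, H 7.00, O 3.00 → C4H7O3
Empirical-formula mass = 103.10 g/mol
n = 418 / 103.10 = 4.05 ≈ 4
Molecular formula = (C4H7O3)×4 = C16H28O12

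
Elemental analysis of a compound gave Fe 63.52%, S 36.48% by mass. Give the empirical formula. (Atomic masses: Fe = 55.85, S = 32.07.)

Assume 100 g: 63.52 g Fe, 36.48 g S.
n(Fe) = 63.52/55.85 = 1.137, n(S) = 36.48/32.07 = 1.138
Smallest is Fe at 1.137 mol; normalising gives Fe 1.000, S 1.000
≈ 1:1 → FeS

FeS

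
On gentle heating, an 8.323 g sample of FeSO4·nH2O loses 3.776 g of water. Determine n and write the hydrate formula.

Mass of anhydrous FeSO4 = 8.323 − 3.776 = 4.547 g
mol H2O = 3.776 / 18.02 = 0.2095
Molar mass of FeSO4 = 151.92 g/mol → mol FeSO4 = 4.547 / 151.92 = 0.02993
n = 0.2095 / 0.02993 = 7.00 ≈ 7 → FeSO4·7H2O

FeSO4·7H2O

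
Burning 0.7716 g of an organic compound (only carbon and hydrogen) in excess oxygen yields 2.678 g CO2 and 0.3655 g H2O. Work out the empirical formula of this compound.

mol C = 2.678 / 44.01 = 0.06085; mass C = 0.06085 × 12.01 = 0.7308 g
mol H = 2 × (0.3655 / 18.02) = 0.04057; mass H = 0.04057 × 1.008 = 0.04089 g
Divide by the smallest (0.04057 mol H): C 1.500, H 1.000
Multiply by 2: C 3.00, H 2.00 → C3H2

C3H2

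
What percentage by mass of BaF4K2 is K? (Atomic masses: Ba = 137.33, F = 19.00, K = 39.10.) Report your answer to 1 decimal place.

26.8%

Molar mass = 1(137.33) + 4(19.00) + 2(39.10) = 291.530 g/mol
Mass of K per mole = 2 × 39.10 = 78.200 g
% K = 78.200 / 291.530 × 100 = 26.8%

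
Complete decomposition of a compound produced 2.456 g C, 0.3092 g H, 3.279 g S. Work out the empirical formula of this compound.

Moles — C: 2.456 / 12.01 = 0.2045 mol; H: 0.3092 / 1.008 = 0.3067 mol; S: 3.279 / 32.07 = 0.1022 mol
Divide by the smallest (0.1022 mol S): C 2.000, H 3.000, S 1.000
Ratio ≈ 2:3:1, so the empirical formula is C2H3S

C2H3S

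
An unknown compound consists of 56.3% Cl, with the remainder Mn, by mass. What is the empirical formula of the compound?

Assume 100 g: 56.3 g Cl, 43.7 g Mn.
Cl: 56.3 g ÷ 35.45 g/mol = 1.588 mol
Mn: 43.7 g ÷ 54.94 g/mol = 0.7954 mol
Smallest is Mn at 0.7954 mol; normalising gives Cl 1.997, Mn 1.000
Ratio ≈ 2:1, so the empirical formula is Cl2Mn

Cl2Mn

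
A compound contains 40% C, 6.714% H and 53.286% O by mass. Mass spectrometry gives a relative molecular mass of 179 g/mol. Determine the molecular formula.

C6H12O6

Assume 100 g: 40 g C, 6.714 g H, 53.286 g O.
n(C) = 40/12.01 = 3.331, n(H) = 6.714/1.008 = 6.661, n(O) = 53.286/16.00 = 3.33
Divide by the smallest (3.33 mol O): C 1.000, H 2.000, O 1.000
Ratio ≈ 1:2:1, so the empirical formula is CH2O
Empirical-formula mass = 30.03 g/mol
n = 179 / 30.03 = 5.96 ≈ 6
Molecular formula = (CH2O)×6 = C6H12O6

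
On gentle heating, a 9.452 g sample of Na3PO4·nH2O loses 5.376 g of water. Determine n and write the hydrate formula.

Na3PO4·12H2O

Mass of anhydrous Na3PO4 = 9.452 − 5.376 = 4.076 g
mol H2O = 5.376 / 18.02 = 0.2983
Molar mass of Na3PO4 = 163.94 g/mol → mol Na3PO4 = 4.076 / 163.94 = 0.02486
n = 0.2983 / 0.02486 = 12.00 ≈ 12 → Na3PO4·12H2O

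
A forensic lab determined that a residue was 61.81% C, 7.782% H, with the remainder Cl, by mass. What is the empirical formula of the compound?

C6H9Cl

Assume 100 g: 61.81 g C, 7.782 g H, 30.408 g Cl.
n(C) = 61.81/12.01 = 5.147, n(H) = 7.782/1.008 = 7.72, n(Cl) = 30.408/35.45 = 0.8578
Ratios (÷ 0.8578): C 6.000, H 9.000, Cl 1.000
Ratio ≈ 6:9:1, so the empirical formula is C6H9Cl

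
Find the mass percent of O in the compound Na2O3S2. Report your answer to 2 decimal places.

Molar mass = 2(22.99) + 3(16.00) + 2(32.07) = 158.120 g/mol
Mass of O per mole = 3 × 16.00 = 48.000 g
% O = 48.000 / 158.120 × 100 = 30.36%

30.36%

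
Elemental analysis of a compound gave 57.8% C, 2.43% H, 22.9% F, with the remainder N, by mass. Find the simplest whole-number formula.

C4H2FN

Assume 100 g: 57.8 g C, 2.43 g H, 22.9 g F, 16.87 g N.
Moles — C: 57.8 / 12.01 = 4.813 mol; H: 2.43 / 1.008 = 2.411 mol; F: 22.9 / 19.00 = 1.205 mol; N: 16.87 / 14.01 = 1.204 mol
Divide by the smallest (1.204 mol N): C 3.997, H 2.002, F 1.001, N 1.000
≈ 4:2:1:1 → C4H2FN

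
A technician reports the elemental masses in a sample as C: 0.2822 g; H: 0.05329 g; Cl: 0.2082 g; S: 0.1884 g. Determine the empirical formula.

C4H9ClS

Moles — C: 0.2822 / 12.01 = 0.0235 mol; H: 0.05329 / 1.008 = 0.05287 mol; Cl: 0.2082 / 35.45 = 0.005873 mol; S: 0.1884 / 32.07 = 0.005875 mol
Smallest is Cl at 0.005873 mol; normalising gives C 4.001, H 9.002, Cl 1.000, S 1.000
≈ 4:9:1:1 → C4H9ClS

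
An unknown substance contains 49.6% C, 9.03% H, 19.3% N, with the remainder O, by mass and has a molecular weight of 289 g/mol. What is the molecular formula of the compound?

C12H26N4O4

Assume 100 g: 49.6 g C, 9.03 g H, 19.3 g N, 22.07 g O.
Moles — C: 49.6 / 12.01 = 4.13 mol; H: 9.03 / 1.008 = 8.958 mol; N: 19.3 / 14.01 = 1.378 mol; O: 22.07 / 16.00 = 1.379 mol
Ratios (÷ 1.378): C 2.998, H 6.503, N 1.000, O 1.001
×2: C 6.00, H 13.01, N 2.00, O 2.00 → C6H13N2O2
Empirical-formula mass = 145.18 g/mol
n = 289 / 145.18 = 1.99 ≈ 2
Molecular formula = (C6H13N2O2)×2 = C12H26N4O4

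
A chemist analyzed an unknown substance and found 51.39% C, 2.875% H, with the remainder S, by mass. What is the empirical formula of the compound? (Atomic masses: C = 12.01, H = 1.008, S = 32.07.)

Assume 100 g: 51.39 g C, 2.875 g H, 45.735 g S.
Moles — C: 51.39 / 12.01 = 4.279 mol; H: 2.875 / 1.008 = 2.852 mol; S: 45.735 / 32.07 = 1.426 mol
Ratios (÷ 1.426): C 3.000, H 2.000, S 1.000
Ratio ≈ 3:2:1, so the empirical formula is C3H2S

C3H2S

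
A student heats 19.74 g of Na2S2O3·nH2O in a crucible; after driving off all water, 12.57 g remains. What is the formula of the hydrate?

Na2S2O3·5H2O

Mass of water lost = 19.74 − 12.57 = 7.17 g → 7.17 / 18.02 = 0.3979 mol H2O
Molar mass of Na2S2O3 = 158.12 g/mol → mol Na2S2O3 = 12.57 / 158.12 = 0.0795
n = 0.3979 / 0.0795 = 5.01 ≈ 5 → Na2S2O3·5H2O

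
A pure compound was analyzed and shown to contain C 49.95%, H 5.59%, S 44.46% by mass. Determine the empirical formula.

Assume 100 g: 49.95 g C, 5.59 g H, 44.46 g S.
Moles — C: 49.95 / 12.01 = 4.159 mol; H: 5.59 / 1.008 = 5.546 mol; S: 44.46 / 32.07 = 1.386 mol
Ratios (÷ 1.386): C 3.000, H 4.000, S 1.000
→ C3H4S

C3H4S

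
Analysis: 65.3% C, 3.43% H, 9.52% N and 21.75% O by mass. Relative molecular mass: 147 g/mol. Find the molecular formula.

Assume 100 g: 65.3 g C, 3.43 g H, 9.52 g N, 21.75 g O.
C: 65.3 g ÷ 12.01 g/mol = 5.437 mol
H: 3.43 g ÷ 1.008 g/mol = 3.403 mol
N: 9.52 g ÷ 14.01 g/mol = 0.6795 mol
O: 21.75 g ÷ 16.00 g/mol = 1.359 mol
Smallest is N at 0.6795 mol; normalising gives C 8.001, H 5.008, N 1.000, O 2.001
Ratio ≈ 8:5:1:2, so the empirical formula is C8H5NO2
Empirical-formula mass = 147.13 g/mol
n = 147 / 147.13 = 1.00 ≈ 1
Molecular formula = empirical formula = C8H5NO2

C8H5NO2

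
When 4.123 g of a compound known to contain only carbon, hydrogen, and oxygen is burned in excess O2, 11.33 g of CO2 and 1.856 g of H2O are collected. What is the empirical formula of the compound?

C5H4O

mol C = 11.33 / 44.01 = 0.2574; mass C = 0.2574 × 12.01 = 3.092 g
mol H = 2 × (1.856 / 18.02) = 0.2060; mass H = 0.2060 × 1.008 = 0.2076 g
mass O = 4.123 − (3.300) = 0.8235 g → mol O = 0.05147
Smallest is O at 0.05147 mol; normalising gives C 5.002, H 4.002, O 1.000
→ C5H4O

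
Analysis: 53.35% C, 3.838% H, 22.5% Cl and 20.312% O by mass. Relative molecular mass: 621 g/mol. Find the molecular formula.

C28H24Cl4O8

Assume 100 g: 53.35 g C, 3.838 g H, 22.5 g Cl, 20.312 g O.
n(C) = 53.35/12.01 = 4.442, n(H) = 3.838/1.008 = 3.808, n(Cl) = 22.5/35.45 = 0.6347, n(O) = 20.312/16.00 = 1.27
Divide by the smallest (0.6347 mol Cl): C 6.999, H 5.999, Cl 1.000, O 2.000
≈ 7:6:1:2 → C7H6ClO2
Empirical-formula mass = 157.57 g/mol
n = 621 / 157.57 = 3.94 ≈ 4
Molecular formula = (C7H6ClO2)×4 = C28H24Cl4O8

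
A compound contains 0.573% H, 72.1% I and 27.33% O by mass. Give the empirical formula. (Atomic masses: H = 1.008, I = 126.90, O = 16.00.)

Assume 100 g: 0.573 g H, 72.1 g I, 27.33 g O.
H: 0.573 g ÷ 1.008 g/mol = 0.5685 mol
I: 72.1 g ÷ 126.90 g/mol = 0.5682 mol
O: 27.33 g ÷ 16.00 g/mol = 1.708 mol
Smallest is I at 0.5682 mol; normalising gives H 1.001, I 1.000, O 3.006
Ratio ≈ 1:1:3, so the empirical formula is HIO3

HIO3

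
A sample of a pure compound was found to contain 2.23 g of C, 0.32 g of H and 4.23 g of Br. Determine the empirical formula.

Moles — C: 2.23 / 12.01 = 0.1857 mol; H: 0.32 / 1.008 = 0.3175 mol; Br: 4.23 / 79.90 = 0.05294 mol
Ratios (÷ 0.05294): C 3.507, H 5.996, Br 1.000
Multiply by 2: C 7.01, H 11.99, Br 2.00 → C7H12Br2

C7H12Br2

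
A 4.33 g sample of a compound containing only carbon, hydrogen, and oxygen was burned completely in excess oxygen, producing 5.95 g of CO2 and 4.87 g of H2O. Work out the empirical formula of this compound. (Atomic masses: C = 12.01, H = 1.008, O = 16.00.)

CH4O

mol C = 5.95 / 44.01 = 0.1352; mass C = 0.1352 × 12.01 = 1.624 g
mol H = 2 × (4.87 / 18.02) = 0.5405; mass H = 0.5405 × 1.008 = 0.5448 g
mass O = 4.33 − (2.169) = 2.161 g → mol O = 0.1351
Smallest is O at 0.1351 mol; normalising gives C 1.001, H 4.001, O 1.000
Ratio ≈ 1:4:1, so the empirical formula is CH4O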